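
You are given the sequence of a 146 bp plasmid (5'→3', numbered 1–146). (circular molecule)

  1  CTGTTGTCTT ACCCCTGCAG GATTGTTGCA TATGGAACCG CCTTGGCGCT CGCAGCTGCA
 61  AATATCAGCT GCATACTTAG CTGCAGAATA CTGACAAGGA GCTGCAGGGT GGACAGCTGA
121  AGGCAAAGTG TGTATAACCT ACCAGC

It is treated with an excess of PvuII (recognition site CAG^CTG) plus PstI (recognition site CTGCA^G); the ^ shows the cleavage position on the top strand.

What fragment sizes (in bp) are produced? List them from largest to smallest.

PvuII sites (CAGCTG) start at positions 53, 66, 114.
PvuII cuts after base 3 of each site, so after positions 55, 68, 116.
PstI sites (CTGCAG) start at positions 15, 81, 102.
PstI cuts after base 5 of each site (before the last base), so after positions 19, 85, 106.
Combined cut positions: 19, 55, 68, 85, 106, 116.
Circular molecule, 6 cuts → 6 fragments:
  20–55 → 36 bp
  56–68 → 13 bp
  69–85 → 17 bp
  86–106 → 21 bp
  107–116 → 10 bp
  117–146 then 1–19 → 30 + 19 = 49 bp
Sorted largest to smallest: 49, 36, 21, 17, 13, 10 bp.

49, 36, 21, 17, 13, 10 bp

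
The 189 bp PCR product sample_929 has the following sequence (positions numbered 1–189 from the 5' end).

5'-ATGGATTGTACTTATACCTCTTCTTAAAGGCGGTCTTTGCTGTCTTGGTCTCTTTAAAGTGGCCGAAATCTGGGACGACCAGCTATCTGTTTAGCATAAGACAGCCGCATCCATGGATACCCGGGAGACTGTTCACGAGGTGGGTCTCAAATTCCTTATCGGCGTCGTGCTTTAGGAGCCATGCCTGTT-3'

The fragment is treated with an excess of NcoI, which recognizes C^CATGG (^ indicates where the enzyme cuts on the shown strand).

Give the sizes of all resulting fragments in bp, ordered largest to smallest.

The NcoI site (CCATGG) starts at position 111.
NcoI cuts after the first base of each site, so after position 111.
Linear molecule, 1 cut → 2 fragments:
  1–111 → 111 bp
  112–189 → 78 bp
Sorted largest to smallest: 111, 78 bp.

111, 78 bp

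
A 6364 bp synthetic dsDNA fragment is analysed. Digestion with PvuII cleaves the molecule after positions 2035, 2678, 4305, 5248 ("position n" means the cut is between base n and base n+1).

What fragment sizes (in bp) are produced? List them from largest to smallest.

2035, 1627, 1116, 943, 643 bp

Linear molecule, 4 cuts → 5 fragments:
  2035 − 0 = 2035 bp
  2678 − 2035 = 643 bp
  4305 − 2678 = 1627 bp
  5248 − 4305 = 943 bp
  6364 − 5248 = 1116 bp
Sorted largest to smallest: 2035, 1627, 1116, 943, 643 bp.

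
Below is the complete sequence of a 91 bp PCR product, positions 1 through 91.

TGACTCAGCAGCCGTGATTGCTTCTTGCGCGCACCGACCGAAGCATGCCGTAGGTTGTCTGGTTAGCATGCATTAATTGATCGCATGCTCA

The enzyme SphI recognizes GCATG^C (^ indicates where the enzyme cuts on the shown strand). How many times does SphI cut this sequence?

3

GCATGC occurs starting at positions 43, 66, 83.
SphI cuts at 3 sites.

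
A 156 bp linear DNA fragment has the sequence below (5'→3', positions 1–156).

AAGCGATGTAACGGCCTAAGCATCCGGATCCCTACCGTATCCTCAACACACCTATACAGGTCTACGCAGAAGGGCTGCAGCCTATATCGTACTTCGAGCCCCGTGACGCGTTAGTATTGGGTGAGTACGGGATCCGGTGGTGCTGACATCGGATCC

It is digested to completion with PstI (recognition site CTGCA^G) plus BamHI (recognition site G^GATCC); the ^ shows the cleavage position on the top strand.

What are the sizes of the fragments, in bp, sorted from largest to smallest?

53, 51, 26, 21, 5 bp

The PstI site (CTGCAG) starts at position 75.
PstI cuts after base 5 of each site (before the last base), so after position 79.
BamHI sites (GGATCC) start at positions 26, 130, 151.
BamHI cuts after the first base of each site, so after positions 26, 130, 151.
Combined cut positions: 26, 79, 130, 151.
Linear molecule, 4 cuts → 5 fragments:
  1–26 → 26 bp
  27–79 → 53 bp
  80–130 → 51 bp
  131–151 → 21 bp
  152–156 → 5 bp
Sorted largest to smallest: 53, 51, 26, 21, 5 bp.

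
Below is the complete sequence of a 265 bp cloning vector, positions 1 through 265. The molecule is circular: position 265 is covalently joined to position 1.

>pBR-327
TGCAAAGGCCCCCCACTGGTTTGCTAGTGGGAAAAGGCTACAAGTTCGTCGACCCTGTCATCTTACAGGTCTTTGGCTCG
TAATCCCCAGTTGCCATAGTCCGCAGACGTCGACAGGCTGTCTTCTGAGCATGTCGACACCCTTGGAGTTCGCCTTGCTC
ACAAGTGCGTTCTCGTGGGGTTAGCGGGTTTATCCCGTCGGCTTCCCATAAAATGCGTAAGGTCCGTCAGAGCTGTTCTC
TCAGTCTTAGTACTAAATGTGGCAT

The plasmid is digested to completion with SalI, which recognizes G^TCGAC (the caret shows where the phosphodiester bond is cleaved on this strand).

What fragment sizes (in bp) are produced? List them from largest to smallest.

SalI sites (GTCGAC) start at positions 48, 109, 133.
SalI cuts after the first base of each site, so after positions 48, 109, 133.
Circular molecule, 3 cuts → 3 fragments:
  49–109 → 61 bp
  110–133 → 24 bp
  134–265 then 1–48 → 132 + 48 = 180 bp
Sorted largest to smallest: 180, 61, 24 bp.

180, 61, 24 bp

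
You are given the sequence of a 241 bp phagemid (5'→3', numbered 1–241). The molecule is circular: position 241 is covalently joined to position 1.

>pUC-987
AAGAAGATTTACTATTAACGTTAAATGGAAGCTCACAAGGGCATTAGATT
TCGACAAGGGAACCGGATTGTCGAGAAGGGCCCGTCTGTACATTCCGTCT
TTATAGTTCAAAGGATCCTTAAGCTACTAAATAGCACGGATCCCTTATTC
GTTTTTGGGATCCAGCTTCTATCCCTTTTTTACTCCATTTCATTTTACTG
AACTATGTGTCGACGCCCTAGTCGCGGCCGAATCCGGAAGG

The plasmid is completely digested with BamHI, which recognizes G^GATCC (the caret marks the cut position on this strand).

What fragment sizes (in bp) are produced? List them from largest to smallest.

BamHI sites (GGATCC) start at positions 113, 138, 158.
BamHI cuts after the first base of each site, so after positions 113, 138, 158.
Circular molecule, 3 cuts → 3 fragments:
  114–138 → 25 bp
  139–158 → 20 bp
  159–241 then 1–113 → 83 + 113 = 196 bp
Sorted largest to smallest: 196, 25, 20 bp.

196, 25, 20 bp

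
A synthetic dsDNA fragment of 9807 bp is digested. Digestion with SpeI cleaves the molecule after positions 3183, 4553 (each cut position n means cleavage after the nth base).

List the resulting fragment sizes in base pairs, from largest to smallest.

Linear molecule, 2 cuts → 3 fragments:
  3183 − 0 = 3183 bp
  4553 − 3183 = 1370 bp
  9807 − 4553 = 5254 bp
Sorted largest to smallest: 5254, 3183, 1370 bp.

5254, 3183, 1370 bp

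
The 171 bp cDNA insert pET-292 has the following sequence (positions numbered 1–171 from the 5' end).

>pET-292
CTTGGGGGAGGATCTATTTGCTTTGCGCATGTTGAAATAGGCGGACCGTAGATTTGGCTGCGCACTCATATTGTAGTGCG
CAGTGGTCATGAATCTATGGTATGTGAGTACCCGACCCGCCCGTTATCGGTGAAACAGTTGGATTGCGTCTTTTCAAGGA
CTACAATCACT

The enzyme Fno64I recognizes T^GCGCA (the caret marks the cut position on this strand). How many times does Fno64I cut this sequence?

3

TGCGCA occurs starting at positions 24, 59, 77.
Fno64I cuts at 3 sites.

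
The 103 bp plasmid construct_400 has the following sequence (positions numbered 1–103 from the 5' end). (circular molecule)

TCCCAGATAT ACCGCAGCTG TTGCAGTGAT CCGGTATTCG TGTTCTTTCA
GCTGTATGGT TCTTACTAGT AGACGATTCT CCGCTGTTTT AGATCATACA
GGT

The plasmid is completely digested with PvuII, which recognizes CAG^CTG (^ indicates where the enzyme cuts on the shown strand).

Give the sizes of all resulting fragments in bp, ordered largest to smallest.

69, 34 bp

PvuII sites (CAGCTG) start at positions 15, 49.
PvuII cuts after base 3 of each site, so after positions 17, 51.
Circular molecule, 2 cuts → 2 fragments:
  18–51 → 34 bp
  52–103 then 1–17 → 52 + 17 = 69 bp
Sorted largest to smallest: 69, 34 bp.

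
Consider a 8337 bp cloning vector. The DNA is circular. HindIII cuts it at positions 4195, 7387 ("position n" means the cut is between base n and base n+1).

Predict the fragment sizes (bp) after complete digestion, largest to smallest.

Circular molecule, 2 cuts → 2 fragments:
  7387 − 4195 = 3192 bp
  wrap: 8337 − 7387 + 4195 = 5145 bp
Sorted largest to smallest: 5145, 3192 bp.

5145, 3192 bp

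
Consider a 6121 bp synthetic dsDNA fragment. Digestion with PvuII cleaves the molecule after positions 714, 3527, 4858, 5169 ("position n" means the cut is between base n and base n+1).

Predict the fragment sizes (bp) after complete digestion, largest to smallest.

Linear molecule, 4 cuts → 5 fragments:
  714 − 0 = 714 bp
  3527 − 714 = 2813 bp
  4858 − 3527 = 1331 bp
  5169 − 4858 = 311 bp
  6121 − 5169 = 952 bp
Sorted largest to smallest: 2813, 1331, 952, 714, 311 bp.

2813, 1331, 952, 714, 311 bp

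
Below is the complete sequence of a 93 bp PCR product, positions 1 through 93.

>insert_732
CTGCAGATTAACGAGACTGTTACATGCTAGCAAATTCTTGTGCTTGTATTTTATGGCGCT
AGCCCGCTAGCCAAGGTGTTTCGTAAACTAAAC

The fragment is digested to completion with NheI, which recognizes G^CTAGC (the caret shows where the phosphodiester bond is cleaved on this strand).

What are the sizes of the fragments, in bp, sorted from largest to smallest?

32, 27, 26, 8 bp

NheI sites (GCTAGC) start at positions 26, 58, 66.
NheI cuts after the first base of each site, so after positions 26, 58, 66.
Linear molecule, 3 cuts → 4 fragments:
  1–26 → 26 bp
  27–58 → 32 bp
  59–66 → 8 bp
  67–93 → 27 bp
Sorted largest to smallest: 32, 27, 26, 8 bp.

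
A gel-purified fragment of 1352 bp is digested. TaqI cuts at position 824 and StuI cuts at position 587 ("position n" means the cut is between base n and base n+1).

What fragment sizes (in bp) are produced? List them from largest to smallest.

Combined cut positions (sorted): 587, 824.
Linear molecule, 2 cuts → 3 fragments:
  587 − 0 = 587 bp
  824 − 587 = 237 bp
  1352 − 824 = 528 bp
Sorted largest to smallest: 587, 528, 237 bp.

587, 528, 237 bp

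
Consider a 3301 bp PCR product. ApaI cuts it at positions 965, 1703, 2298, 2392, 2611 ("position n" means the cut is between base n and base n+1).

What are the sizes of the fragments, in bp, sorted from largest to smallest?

Linear molecule, 5 cuts → 6 fragments:
  965 − 0 = 965 bp
  1703 − 965 = 738 bp
  2298 − 1703 = 595 bp
  2392 − 2298 = 94 bp
  2611 − 2392 = 219 bp
  3301 − 2611 = 690 bp
Sorted largest to smallest: 965, 738, 690, 595, 219, 94 bp.

965, 738, 690, 595, 219, 94 bp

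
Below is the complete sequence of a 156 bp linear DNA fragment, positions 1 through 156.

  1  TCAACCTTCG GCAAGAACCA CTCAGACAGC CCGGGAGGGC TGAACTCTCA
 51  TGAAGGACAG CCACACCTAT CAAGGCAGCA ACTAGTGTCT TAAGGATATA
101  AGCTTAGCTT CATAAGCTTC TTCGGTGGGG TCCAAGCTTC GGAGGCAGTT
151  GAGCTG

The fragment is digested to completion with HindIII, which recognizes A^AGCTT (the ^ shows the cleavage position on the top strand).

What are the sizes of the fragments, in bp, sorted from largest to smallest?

100, 22, 20, 14 bp

HindIII sites (AAGCTT) start at positions 100, 114, 134.
HindIII cuts after the first base of each site, so after positions 100, 114, 134.
Linear molecule, 3 cuts → 4 fragments:
  1–100 → 100 bp
  101–114 → 14 bp
  115–134 → 20 bp
  135–156 → 22 bp
Sorted largest to smallest: 100, 22, 20, 14 bp.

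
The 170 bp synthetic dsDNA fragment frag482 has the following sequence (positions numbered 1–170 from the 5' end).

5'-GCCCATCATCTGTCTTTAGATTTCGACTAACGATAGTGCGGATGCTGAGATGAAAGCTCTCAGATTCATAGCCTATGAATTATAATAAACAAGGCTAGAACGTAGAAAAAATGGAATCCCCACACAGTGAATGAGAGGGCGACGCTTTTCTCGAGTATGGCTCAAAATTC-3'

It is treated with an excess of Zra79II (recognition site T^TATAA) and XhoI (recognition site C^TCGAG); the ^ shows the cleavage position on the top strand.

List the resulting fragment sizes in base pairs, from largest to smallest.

The Zra79II site (TTATAA) starts at position 80.
Zra79II cuts after the first base of each site, so after position 80.
The XhoI site (CTCGAG) starts at position 150.
XhoI cuts after the first base of each site, so after position 150.
Combined cut positions: 80, 150.
Linear molecule, 2 cuts → 3 fragments:
  1–80 → 80 bp
  81–150 → 70 bp
  151–170 → 20 bp
Sorted largest to smallest: 80, 70, 20 bp.

80, 70, 20 bp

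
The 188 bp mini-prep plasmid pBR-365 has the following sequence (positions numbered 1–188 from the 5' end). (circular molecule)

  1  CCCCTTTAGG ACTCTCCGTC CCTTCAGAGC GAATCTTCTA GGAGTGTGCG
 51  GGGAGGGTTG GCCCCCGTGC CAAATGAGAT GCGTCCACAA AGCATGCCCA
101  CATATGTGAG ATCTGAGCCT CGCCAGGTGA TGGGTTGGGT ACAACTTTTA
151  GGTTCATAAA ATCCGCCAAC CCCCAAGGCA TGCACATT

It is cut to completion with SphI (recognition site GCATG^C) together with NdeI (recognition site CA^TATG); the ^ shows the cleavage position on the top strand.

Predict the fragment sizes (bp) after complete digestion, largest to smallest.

SphI sites (GCATGC) start at positions 92, 178.
SphI cuts after base 5 of each site (before the last base), so after positions 96, 182.
The NdeI site (CATATG) starts at position 101.
NdeI cuts after base 2 of each site, so after position 102.
Combined cut positions: 96, 102, 182.
Circular molecule, 3 cuts → 3 fragments:
  97–102 → 6 bp
  103–182 → 80 bp
  183–188 then 1–96 → 6 + 96 = 102 bp
Sorted largest to smallest: 102, 80, 6 bp.

102, 80, 6 bp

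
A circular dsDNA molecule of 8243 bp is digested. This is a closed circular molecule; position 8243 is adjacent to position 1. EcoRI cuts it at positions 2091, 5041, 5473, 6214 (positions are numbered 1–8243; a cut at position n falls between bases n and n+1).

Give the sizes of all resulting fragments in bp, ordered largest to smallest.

4120, 2950, 741, 432 bp

Circular molecule, 4 cuts → 4 fragments:
  5041 − 2091 = 2950 bp
  5473 − 5041 = 432 bp
  6214 − 5473 = 741 bp
  wrap: 8243 − 6214 + 2091 = 4120 bp
Sorted largest to smallest: 4120, 2950, 741, 432 bp.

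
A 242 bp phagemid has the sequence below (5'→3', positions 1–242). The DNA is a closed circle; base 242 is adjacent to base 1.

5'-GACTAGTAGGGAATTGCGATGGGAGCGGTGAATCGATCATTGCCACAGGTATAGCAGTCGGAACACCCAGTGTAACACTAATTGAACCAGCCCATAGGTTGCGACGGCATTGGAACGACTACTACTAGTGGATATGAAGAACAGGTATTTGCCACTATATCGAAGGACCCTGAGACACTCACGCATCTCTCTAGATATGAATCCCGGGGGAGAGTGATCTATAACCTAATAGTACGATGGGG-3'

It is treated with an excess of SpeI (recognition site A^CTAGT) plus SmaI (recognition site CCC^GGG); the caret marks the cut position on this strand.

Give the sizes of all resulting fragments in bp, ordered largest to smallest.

122, 81, 39 bp

SpeI sites (ACTAGT) start at positions 2, 124.
SpeI cuts after the first base of each site, so after positions 2, 124.
The SmaI site (CCCGGG) starts at position 203.
SmaI cuts after base 3 of each site, so after position 205.
Combined cut positions: 2, 124, 205.
Circular molecule, 3 cuts → 3 fragments:
  3–124 → 122 bp
  125–205 → 81 bp
  206–242 then 1–2 → 37 + 2 = 39 bp
Sorted largest to smallest: 122, 81, 39 bp.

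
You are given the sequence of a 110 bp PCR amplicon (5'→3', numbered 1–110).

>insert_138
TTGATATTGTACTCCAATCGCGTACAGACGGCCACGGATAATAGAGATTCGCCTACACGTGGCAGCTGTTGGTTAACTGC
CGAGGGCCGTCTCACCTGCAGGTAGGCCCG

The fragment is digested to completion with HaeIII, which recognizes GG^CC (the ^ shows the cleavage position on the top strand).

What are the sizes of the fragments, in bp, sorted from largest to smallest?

55, 31, 20, 4 bp

HaeIII sites (GGCC) start at positions 30, 85, 105.
HaeIII cuts after base 2 of each site, so after positions 31, 86, 106.
Linear molecule, 3 cuts → 4 fragments:
  1–31 → 31 bp
  32–86 → 55 bp
  87–106 → 20 bp
  107–110 → 4 bp
Sorted largest to smallest: 55, 31, 20, 4 bp.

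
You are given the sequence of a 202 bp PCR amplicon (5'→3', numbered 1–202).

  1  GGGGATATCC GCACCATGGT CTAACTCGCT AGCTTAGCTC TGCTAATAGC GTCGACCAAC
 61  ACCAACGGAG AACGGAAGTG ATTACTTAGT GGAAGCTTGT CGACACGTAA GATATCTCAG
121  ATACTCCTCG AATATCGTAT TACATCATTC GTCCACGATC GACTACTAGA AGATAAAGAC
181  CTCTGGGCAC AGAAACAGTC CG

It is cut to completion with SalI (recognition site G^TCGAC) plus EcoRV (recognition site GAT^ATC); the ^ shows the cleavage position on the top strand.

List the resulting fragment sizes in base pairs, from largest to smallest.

SalI sites (GTCGAC) start at positions 51, 99.
SalI cuts after the first base of each site, so after positions 51, 99.
EcoRV sites (GATATC) start at positions 4, 111.
EcoRV cuts after base 3 of each site, so after positions 6, 113.
Combined cut positions: 6, 51, 99, 113.
Linear molecule, 4 cuts → 5 fragments:
  1–6 → 6 bp
  7–51 → 45 bp
  52–99 → 48 bp
  100–113 → 14 bp
  114–202 → 89 bp
Sorted largest to smallest: 89, 48, 45, 14, 6 bp.

89, 48, 45, 14, 6 bp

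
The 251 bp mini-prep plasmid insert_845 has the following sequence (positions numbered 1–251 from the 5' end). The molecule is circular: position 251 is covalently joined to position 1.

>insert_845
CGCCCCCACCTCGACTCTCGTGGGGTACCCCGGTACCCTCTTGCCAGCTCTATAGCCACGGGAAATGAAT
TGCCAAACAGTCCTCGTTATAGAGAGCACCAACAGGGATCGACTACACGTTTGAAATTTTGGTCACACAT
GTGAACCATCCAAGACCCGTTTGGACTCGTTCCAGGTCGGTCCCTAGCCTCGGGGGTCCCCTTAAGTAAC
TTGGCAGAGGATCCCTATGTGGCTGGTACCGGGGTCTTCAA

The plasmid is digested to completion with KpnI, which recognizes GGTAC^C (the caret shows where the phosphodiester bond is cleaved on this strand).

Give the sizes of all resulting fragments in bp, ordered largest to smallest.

203, 40, 8 bp

KpnI sites (GGTACC) start at positions 24, 32, 235.
KpnI cuts after base 5 of each site (before the last base), so after positions 28, 36, 239.
Circular molecule, 3 cuts → 3 fragments:
  29–36 → 8 bp
  37–239 → 203 bp
  240–251 then 1–28 → 12 + 28 = 40 bp
Sorted largest to smallest: 203, 40, 8 bp.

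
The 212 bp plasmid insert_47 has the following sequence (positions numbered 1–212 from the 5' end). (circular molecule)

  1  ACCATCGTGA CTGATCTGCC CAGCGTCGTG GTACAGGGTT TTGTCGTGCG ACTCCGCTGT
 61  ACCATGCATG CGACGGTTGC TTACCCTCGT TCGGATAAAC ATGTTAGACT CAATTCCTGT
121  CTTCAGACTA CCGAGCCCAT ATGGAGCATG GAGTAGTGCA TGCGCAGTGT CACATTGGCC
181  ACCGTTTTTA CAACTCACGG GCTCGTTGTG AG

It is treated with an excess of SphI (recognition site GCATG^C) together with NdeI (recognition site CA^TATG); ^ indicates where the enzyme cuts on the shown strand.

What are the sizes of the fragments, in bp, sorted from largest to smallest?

SphI sites (GCATGC) start at positions 66, 158.
SphI cuts after base 5 of each site (before the last base), so after positions 70, 162.
The NdeI site (CATATG) starts at position 138.
NdeI cuts after base 2 of each site, so after position 139.
Combined cut positions: 70, 139, 162.
Circular molecule, 3 cuts → 3 fragments:
  71–139 → 69 bp
  140–162 → 23 bp
  163–212 then 1–70 → 50 + 70 = 120 bp
Sorted largest to smallest: 120, 69, 23 bp.

120, 69, 23 bp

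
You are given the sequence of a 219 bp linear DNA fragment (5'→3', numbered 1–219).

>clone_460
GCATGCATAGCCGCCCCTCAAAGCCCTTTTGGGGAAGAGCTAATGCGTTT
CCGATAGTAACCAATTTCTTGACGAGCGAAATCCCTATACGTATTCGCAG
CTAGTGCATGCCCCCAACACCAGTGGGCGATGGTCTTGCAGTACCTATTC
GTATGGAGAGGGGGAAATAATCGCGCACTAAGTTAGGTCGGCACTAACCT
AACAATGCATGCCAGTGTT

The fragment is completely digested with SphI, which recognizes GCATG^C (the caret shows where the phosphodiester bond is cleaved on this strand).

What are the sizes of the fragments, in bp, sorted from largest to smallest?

SphI sites (GCATGC) start at positions 1, 106, 207.
SphI cuts after base 5 of each site (before the last base), so after positions 5, 110, 211.
Linear molecule, 3 cuts → 4 fragments:
  1–5 → 5 bp
  6–110 → 105 bp
  111–211 → 101 bp
  212–219 → 8 bp
Sorted largest to smallest: 105, 101, 8, 5 bp.

105, 101, 8, 5 bp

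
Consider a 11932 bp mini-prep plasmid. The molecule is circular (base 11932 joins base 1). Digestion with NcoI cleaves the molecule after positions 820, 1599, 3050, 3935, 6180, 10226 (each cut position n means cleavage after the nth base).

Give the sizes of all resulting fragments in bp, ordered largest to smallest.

Circular molecule, 6 cuts → 6 fragments:
  1599 − 820 = 779 bp
  3050 − 1599 = 1451 bp
  3935 − 3050 = 885 bp
  6180 − 3935 = 2245 bp
  10226 − 6180 = 4046 bp
  wrap: 11932 − 10226 + 820 = 2526 bp
Sorted largest to smallest: 4046, 2526, 2245, 1451, 885, 779 bp.

4046, 2526, 2245, 1451, 885, 779 bp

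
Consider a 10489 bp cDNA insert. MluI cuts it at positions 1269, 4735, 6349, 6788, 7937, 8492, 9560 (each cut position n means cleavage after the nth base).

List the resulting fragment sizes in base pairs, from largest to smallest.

3466, 1614, 1269, 1149, 1068, 929, 555, 439 bp

Linear molecule, 7 cuts → 8 fragments:
  1269 − 0 = 1269 bp
  4735 − 1269 = 3466 bp
  6349 − 4735 = 1614 bp
  6788 − 6349 = 439 bp
  7937 − 6788 = 1149 bp
  8492 − 7937 = 555 bp
  9560 − 8492 = 1068 bp
  10489 − 9560 = 929 bp
Sorted largest to smallest: 3466, 1614, 1269, 1149, 1068, 929, 555, 439 bp.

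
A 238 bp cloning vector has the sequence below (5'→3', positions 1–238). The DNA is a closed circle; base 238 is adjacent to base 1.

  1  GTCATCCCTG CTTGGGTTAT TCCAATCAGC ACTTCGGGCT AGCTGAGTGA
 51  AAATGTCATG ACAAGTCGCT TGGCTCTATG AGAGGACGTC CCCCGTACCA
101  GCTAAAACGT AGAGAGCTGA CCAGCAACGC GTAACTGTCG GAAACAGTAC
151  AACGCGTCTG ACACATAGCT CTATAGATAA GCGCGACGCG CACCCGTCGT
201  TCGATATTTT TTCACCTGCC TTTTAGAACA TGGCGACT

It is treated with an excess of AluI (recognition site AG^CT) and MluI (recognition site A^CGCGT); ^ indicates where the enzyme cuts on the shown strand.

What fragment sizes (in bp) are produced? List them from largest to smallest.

AluI sites (AGCT) start at positions 41, 100, 115, 167.
AluI cuts after base 2 of each site, so after positions 42, 101, 116, 168.
MluI sites (ACGCGT) start at positions 127, 152.
MluI cuts after the first base of each site, so after positions 127, 152.
Combined cut positions: 42, 101, 116, 127, 152, 168.
Circular molecule, 6 cuts → 6 fragments:
  43–101 → 59 bp
  102–116 → 15 bp
  117–127 → 11 bp
  128–152 → 25 bp
  153–168 → 16 bp
  169–238 then 1–42 → 70 + 42 = 112 bp
Sorted largest to smallest: 112, 59, 25, 16, 15, 11 bp.

112, 59, 25, 16, 15, 11 bp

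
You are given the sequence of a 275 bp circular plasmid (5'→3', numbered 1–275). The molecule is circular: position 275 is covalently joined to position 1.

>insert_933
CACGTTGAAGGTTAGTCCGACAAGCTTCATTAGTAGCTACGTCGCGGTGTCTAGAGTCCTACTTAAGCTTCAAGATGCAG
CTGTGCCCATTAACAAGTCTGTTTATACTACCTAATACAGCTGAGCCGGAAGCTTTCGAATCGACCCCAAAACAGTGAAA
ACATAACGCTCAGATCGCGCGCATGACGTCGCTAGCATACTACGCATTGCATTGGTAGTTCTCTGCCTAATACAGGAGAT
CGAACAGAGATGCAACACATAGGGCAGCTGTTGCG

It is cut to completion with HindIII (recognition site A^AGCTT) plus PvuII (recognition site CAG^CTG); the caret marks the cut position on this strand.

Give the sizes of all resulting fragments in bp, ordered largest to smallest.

HindIII sites (AAGCTT) start at positions 22, 65, 130.
HindIII cuts after the first base of each site, so after positions 22, 65, 130.
PvuII sites (CAGCTG) start at positions 78, 118, 265.
PvuII cuts after base 3 of each site, so after positions 80, 120, 267.
Combined cut positions: 22, 65, 80, 120, 130, 267.
Circular molecule, 6 cuts → 6 fragments:
  23–65 → 43 bp
  66–80 → 15 bp
  81–120 → 40 bp
  121–130 → 10 bp
  131–267 → 137 bp
  268–275 then 1–22 → 8 + 22 = 30 bp
Sorted largest to smallest: 137, 43, 40, 30, 15, 10 bp.

137, 43, 40, 30, 15, 10 bp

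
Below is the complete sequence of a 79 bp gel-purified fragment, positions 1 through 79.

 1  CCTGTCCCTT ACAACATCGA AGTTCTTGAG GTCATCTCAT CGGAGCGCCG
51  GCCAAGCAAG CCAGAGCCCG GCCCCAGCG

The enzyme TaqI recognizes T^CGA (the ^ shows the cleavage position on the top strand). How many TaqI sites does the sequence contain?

1

TCGA occurs starting at position 17.
TaqI cuts at 1 site.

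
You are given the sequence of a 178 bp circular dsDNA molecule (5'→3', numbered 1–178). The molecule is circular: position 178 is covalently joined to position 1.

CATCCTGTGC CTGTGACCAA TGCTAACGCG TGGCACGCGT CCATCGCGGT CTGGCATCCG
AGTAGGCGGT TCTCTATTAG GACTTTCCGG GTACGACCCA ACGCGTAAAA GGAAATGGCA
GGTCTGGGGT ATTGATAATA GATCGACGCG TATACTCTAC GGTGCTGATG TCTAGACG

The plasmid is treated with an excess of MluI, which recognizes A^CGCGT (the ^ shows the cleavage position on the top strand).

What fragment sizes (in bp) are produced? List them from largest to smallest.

MluI sites (ACGCGT) start at positions 26, 35, 101, 146.
MluI cuts after the first base of each site, so after positions 26, 35, 101, 146.
Circular molecule, 4 cuts → 4 fragments:
  27–35 → 9 bp
  36–101 → 66 bp
  102–146 → 45 bp
  147–178 then 1–26 → 32 + 26 = 58 bp
Sorted largest to smallest: 66, 58, 45, 9 bp.

66, 58, 45, 9 bp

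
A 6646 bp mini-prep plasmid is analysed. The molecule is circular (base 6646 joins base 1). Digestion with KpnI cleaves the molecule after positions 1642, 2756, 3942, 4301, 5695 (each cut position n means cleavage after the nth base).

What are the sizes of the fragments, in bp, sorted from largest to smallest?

Circular molecule, 5 cuts → 5 fragments:
  2756 − 1642 = 1114 bp
  3942 − 2756 = 1186 bp
  4301 − 3942 = 359 bp
  5695 − 4301 = 1394 bp
  wrap: 6646 − 5695 + 1642 = 2593 bp
Sorted largest to smallest: 2593, 1394, 1186, 1114, 359 bp.

2593, 1394, 1186, 1114, 359 bp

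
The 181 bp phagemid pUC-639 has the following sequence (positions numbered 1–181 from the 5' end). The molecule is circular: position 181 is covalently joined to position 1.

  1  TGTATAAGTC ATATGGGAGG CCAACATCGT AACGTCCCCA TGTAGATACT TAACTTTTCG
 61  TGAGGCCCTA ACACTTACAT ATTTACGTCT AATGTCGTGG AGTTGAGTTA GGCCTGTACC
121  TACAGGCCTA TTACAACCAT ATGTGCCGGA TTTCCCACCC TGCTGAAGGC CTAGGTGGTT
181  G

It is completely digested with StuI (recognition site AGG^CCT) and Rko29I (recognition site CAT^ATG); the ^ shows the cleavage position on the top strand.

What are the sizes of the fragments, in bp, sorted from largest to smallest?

StuI sites (AGGCCT) start at positions 110, 124, 167.
StuI cuts after base 3 of each site, so after positions 112, 126, 169.
Rko29I sites (CATATG) start at positions 10, 138.
Rko29I cuts after base 3 of each site, so after positions 12, 140.
Combined cut positions: 12, 112, 126, 140, 169.
Circular molecule, 5 cuts → 5 fragments:
  13–112 → 100 bp
  113–126 → 14 bp
  127–140 → 14 bp
  141–169 → 29 bp
  170–181 then 1–12 → 12 + 12 = 24 bp
Sorted largest to smallest: 100, 29, 24, 14, 14 bp.

100, 29, 24, 14, 14 bp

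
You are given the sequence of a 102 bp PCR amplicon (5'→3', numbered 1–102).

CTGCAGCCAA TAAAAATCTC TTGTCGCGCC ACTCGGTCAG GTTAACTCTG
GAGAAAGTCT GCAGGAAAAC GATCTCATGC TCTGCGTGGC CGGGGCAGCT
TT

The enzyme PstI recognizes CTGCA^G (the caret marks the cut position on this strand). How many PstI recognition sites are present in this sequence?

CTGCAG occurs starting at positions 1, 59.
PstI cuts at 2 sites.

2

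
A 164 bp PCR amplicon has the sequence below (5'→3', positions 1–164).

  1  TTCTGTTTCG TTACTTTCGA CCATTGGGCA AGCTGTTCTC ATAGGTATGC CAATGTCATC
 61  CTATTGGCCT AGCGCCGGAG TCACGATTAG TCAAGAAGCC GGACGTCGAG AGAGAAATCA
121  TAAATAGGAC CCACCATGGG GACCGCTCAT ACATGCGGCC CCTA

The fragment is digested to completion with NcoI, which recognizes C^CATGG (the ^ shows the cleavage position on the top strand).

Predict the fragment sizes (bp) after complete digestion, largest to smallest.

The NcoI site (CCATGG) starts at position 134.
NcoI cuts after the first base of each site, so after position 134.
Linear molecule, 1 cut → 2 fragments:
  1–134 → 134 bp
  135–164 → 30 bp
Sorted largest to smallest: 134, 30 bp.

134, 30 bp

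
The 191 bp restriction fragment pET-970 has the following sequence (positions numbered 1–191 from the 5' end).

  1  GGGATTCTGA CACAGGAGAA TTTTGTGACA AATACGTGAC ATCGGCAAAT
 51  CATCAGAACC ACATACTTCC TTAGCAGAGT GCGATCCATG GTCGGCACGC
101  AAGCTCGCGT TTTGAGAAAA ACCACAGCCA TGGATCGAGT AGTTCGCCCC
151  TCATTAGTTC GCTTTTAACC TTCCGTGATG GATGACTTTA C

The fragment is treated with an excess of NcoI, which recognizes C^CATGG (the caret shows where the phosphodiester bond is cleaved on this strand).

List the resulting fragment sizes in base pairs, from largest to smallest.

86, 63, 42 bp

NcoI sites (CCATGG) start at positions 86, 128.
NcoI cuts after the first base of each site, so after positions 86, 128.
Linear molecule, 2 cuts → 3 fragments:
  1–86 → 86 bp
  87–128 → 42 bp
  129–191 → 63 bp
Sorted largest to smallest: 86, 63, 42 bp.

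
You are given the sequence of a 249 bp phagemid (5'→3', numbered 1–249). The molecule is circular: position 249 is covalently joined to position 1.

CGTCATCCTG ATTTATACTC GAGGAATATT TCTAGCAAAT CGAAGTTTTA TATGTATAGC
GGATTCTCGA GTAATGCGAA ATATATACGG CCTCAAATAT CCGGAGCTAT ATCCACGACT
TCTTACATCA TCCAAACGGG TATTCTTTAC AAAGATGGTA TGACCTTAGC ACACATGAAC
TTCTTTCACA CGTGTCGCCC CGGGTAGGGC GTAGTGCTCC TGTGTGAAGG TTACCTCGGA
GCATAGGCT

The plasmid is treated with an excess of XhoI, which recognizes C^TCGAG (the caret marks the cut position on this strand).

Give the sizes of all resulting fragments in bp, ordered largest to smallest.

201, 48 bp

XhoI sites (CTCGAG) start at positions 18, 66.
XhoI cuts after the first base of each site, so after positions 18, 66.
Circular molecule, 2 cuts → 2 fragments:
  19–66 → 48 bp
  67–249 then 1–18 → 183 + 18 = 201 bp
Sorted largest to smallest: 201, 48 bp.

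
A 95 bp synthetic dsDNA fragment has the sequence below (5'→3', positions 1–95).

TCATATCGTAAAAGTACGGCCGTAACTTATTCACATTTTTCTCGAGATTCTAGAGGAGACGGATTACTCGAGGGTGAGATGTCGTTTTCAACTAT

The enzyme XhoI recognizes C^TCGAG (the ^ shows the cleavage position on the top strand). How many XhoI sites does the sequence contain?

CTCGAG occurs starting at positions 41, 67.
XhoI cuts at 2 sites.

2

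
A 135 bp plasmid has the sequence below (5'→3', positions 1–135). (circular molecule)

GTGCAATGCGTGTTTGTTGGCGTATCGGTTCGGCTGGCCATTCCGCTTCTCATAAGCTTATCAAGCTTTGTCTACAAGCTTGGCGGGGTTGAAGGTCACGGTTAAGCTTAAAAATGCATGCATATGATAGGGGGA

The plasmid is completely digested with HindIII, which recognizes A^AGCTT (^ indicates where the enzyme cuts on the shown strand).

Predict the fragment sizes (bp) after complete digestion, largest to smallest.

HindIII sites (AAGCTT) start at positions 54, 63, 76, 104.
HindIII cuts after the first base of each site, so after positions 54, 63, 76, 104.
Circular molecule, 4 cuts → 4 fragments:
  55–63 → 9 bp
  64–76 → 13 bp
  77–104 → 28 bp
  105–135 then 1–54 → 31 + 54 = 85 bp
Sorted largest to smallest: 85, 28, 13, 9 bp.

85, 28, 13, 9 bp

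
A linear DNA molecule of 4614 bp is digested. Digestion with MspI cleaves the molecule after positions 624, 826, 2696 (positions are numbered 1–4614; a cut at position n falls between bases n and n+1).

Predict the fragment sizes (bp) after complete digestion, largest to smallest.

Linear molecule, 3 cuts → 4 fragments:
  624 − 0 = 624 bp
  826 − 624 = 202 bp
  2696 − 826 = 1870 bp
  4614 − 2696 = 1918 bp
Sorted largest to smallest: 1918, 1870, 624, 202 bp.

1918, 1870, 624, 202 bp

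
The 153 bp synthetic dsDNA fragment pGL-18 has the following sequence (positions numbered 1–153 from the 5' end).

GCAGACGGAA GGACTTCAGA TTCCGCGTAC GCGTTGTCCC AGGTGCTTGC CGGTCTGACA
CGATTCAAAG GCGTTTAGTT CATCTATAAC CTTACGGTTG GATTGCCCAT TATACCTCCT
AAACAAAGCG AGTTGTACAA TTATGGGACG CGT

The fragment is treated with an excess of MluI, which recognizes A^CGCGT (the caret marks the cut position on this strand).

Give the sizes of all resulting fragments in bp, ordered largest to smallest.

MluI sites (ACGCGT) start at positions 29, 148.
MluI cuts after the first base of each site, so after positions 29, 148.
Linear molecule, 2 cuts → 3 fragments:
  1–29 → 29 bp
  30–148 → 119 bp
  149–153 → 5 bp
Sorted largest to smallest: 119, 29, 5 bp.

119, 29, 5 bp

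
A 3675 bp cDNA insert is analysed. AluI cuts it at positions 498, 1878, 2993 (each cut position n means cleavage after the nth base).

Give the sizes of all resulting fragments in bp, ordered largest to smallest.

1380, 1115, 682, 498 bp

Linear molecule, 3 cuts → 4 fragments:
  498 − 0 = 498 bp
  1878 − 498 = 1380 bp
  2993 − 1878 = 1115 bp
  3675 − 2993 = 682 bp
Sorted largest to smallest: 1380, 1115, 682, 498 bp.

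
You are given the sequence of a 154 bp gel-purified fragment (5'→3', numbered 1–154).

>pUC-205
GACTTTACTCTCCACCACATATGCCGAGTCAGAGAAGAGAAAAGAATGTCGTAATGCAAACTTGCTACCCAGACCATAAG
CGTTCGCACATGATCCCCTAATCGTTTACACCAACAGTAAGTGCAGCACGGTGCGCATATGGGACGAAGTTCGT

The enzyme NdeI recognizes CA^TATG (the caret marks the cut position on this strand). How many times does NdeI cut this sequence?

CATATG occurs starting at positions 18, 136.
NdeI cuts at 2 sites.

2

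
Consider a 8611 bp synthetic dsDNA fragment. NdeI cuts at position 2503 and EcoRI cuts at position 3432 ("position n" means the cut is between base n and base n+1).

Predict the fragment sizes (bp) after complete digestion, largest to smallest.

Combined cut positions (sorted): 2503, 3432.
Linear molecule, 2 cuts → 3 fragments:
  2503 − 0 = 2503 bp
  3432 − 2503 = 929 bp
  8611 − 3432 = 5179 bp
Sorted largest to smallest: 5179, 2503, 929 bp.

5179, 2503, 929 bp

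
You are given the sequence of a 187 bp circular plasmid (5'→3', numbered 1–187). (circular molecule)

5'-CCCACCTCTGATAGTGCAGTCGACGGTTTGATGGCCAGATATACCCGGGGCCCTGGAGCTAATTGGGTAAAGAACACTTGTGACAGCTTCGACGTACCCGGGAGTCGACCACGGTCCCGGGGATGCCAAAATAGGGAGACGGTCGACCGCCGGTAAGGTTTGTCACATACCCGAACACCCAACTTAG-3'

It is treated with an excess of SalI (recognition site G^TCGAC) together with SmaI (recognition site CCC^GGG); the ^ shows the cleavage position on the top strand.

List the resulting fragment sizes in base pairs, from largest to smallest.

SalI sites (GTCGAC) start at positions 19, 104, 142.
SalI cuts after the first base of each site, so after positions 19, 104, 142.
SmaI sites (CCCGGG) start at positions 44, 97, 116.
SmaI cuts after base 3 of each site, so after positions 46, 99, 118.
Combined cut positions: 19, 46, 99, 104, 118, 142.
Circular molecule, 6 cuts → 6 fragments:
  20–46 → 27 bp
  47–99 → 53 bp
  100–104 → 5 bp
  105–118 → 14 bp
  119–142 → 24 bp
  143–187 then 1–19 → 45 + 19 = 64 bp
Sorted largest to smallest: 64, 53, 27, 24, 14, 5 bp.

64, 53, 27, 24, 14, 5 bp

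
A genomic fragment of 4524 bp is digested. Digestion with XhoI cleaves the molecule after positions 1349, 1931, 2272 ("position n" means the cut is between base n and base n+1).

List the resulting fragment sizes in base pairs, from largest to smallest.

2252, 1349, 582, 341 bp

Linear molecule, 3 cuts → 4 fragments:
  1349 − 0 = 1349 bp
  1931 − 1349 = 582 bp
  2272 − 1931 = 341 bp
  4524 − 2272 = 2252 bp
Sorted largest to smallest: 2252, 1349, 582, 341 bp.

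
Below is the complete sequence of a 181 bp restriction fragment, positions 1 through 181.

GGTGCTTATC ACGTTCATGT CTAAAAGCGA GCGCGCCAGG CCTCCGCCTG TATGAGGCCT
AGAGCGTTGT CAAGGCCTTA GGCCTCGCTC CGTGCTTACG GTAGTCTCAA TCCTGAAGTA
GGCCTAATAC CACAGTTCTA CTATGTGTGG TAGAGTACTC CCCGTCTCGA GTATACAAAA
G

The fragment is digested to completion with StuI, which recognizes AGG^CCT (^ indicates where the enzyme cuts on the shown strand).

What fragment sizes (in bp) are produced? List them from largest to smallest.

StuI sites (AGGCCT) start at positions 38, 55, 73, 80, 120.
StuI cuts after base 3 of each site, so after positions 40, 57, 75, 82, 122.
Linear molecule, 5 cuts → 6 fragments:
  1–40 → 40 bp
  41–57 → 17 bp
  58–75 → 18 bp
  76–82 → 7 bp
  83–122 → 40 bp
  123–181 → 59 bp
Sorted largest to smallest: 59, 40, 40, 18, 17, 7 bp.

59, 40, 40, 18, 17, 7 bp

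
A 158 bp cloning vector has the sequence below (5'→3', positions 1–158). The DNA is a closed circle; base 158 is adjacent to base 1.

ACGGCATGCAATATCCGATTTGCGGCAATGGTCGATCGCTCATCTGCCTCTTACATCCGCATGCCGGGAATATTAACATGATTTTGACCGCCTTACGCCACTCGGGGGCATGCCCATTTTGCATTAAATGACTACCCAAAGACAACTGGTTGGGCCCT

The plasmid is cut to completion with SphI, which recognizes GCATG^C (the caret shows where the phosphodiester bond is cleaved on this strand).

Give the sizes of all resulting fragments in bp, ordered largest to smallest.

55, 54, 49 bp

SphI sites (GCATGC) start at positions 4, 59, 108.
SphI cuts after base 5 of each site (before the last base), so after positions 8, 63, 112.
Circular molecule, 3 cuts → 3 fragments:
  9–63 → 55 bp
  64–112 → 49 bp
  113–158 then 1–8 → 46 + 8 = 54 bp
Sorted largest to smallest: 55, 54, 49 bp.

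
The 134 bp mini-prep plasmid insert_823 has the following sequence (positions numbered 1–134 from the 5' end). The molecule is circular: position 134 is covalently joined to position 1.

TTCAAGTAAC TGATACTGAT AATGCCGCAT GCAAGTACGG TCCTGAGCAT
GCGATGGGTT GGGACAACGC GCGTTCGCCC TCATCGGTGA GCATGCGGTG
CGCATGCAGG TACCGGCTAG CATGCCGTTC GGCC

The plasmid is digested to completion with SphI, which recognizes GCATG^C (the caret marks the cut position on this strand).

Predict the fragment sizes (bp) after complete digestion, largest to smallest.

SphI sites (GCATGC) start at positions 27, 47, 91, 102, 120.
SphI cuts after base 5 of each site (before the last base), so after positions 31, 51, 95, 106, 124.
Circular molecule, 5 cuts → 5 fragments:
  32–51 → 20 bp
  52–95 → 44 bp
  96–106 → 11 bp
  107–124 → 18 bp
  125–134 then 1–31 → 10 + 31 = 41 bp
Sorted largest to smallest: 44, 41, 20, 18, 11 bp.

44, 41, 20, 18, 11 bp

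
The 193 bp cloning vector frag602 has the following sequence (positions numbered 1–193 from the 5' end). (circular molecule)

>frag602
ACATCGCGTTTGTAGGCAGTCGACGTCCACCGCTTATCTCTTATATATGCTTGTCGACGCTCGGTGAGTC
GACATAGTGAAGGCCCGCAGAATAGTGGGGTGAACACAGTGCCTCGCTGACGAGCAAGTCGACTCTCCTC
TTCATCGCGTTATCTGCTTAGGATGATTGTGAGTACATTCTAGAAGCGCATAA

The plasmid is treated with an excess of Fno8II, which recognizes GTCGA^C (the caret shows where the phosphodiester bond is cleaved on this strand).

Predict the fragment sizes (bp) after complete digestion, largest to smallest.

Fno8II sites (GTCGAC) start at positions 19, 53, 68, 128.
Fno8II cuts after base 5 of each site (before the last base), so after positions 23, 57, 72, 132.
Circular molecule, 4 cuts → 4 fragments:
  24–57 → 34 bp
  58–72 → 15 bp
  73–132 → 60 bp
  133–193 then 1–23 → 61 + 23 = 84 bp
Sorted largest to smallest: 84, 60, 34, 15 bp.

84, 60, 34, 15 bp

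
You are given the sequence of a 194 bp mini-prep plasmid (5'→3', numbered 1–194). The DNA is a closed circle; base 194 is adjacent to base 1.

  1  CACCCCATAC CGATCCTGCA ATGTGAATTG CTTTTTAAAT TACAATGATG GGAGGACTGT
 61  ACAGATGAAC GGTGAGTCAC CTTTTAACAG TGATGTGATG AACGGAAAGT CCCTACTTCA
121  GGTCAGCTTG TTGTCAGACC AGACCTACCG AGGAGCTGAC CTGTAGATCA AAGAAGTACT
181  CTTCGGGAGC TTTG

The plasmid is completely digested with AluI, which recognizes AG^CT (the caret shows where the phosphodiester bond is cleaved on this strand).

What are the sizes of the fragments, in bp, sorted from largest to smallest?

131, 34, 29 bp

AluI sites (AGCT) start at positions 125, 154, 188.
AluI cuts after base 2 of each site, so after positions 126, 155, 189.
Circular molecule, 3 cuts → 3 fragments:
  127–155 → 29 bp
  156–189 → 34 bp
  190–194 then 1–126 → 5 + 126 = 131 bp
Sorted largest to smallest: 131, 34, 29 bp.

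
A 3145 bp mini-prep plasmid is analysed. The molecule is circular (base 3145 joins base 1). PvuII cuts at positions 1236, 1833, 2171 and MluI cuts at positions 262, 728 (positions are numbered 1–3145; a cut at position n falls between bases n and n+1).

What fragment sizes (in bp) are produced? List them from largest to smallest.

Combined cut positions (sorted): 262, 728, 1236, 1833, 2171.
Circular molecule, 5 cuts → 5 fragments:
  728 − 262 = 466 bp
  1236 − 728 = 508 bp
  1833 − 1236 = 597 bp
  2171 − 1833 = 338 bp
  wrap: 3145 − 2171 + 262 = 1236 bp
Sorted largest to smallest: 1236, 597, 508, 466, 338 bp.

1236, 597, 508, 466, 338 bp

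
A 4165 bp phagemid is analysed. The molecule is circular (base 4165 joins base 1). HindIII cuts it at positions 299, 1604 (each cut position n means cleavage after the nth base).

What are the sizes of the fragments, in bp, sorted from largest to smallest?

2860, 1305 bp

Circular molecule, 2 cuts → 2 fragments:
  1604 − 299 = 1305 bp
  wrap: 4165 − 1604 + 299 = 2860 bp
Sorted largest to smallest: 2860, 1305 bp.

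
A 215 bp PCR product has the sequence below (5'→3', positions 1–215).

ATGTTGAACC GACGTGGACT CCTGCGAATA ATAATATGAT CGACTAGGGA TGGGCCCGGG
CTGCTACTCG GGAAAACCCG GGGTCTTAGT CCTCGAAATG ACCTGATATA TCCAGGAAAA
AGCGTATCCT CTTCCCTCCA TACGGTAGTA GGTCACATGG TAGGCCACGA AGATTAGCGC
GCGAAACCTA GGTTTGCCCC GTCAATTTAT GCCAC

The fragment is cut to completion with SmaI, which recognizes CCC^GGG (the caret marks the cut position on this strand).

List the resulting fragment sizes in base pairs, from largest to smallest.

SmaI sites (CCCGGG) start at positions 55, 77.
SmaI cuts after base 3 of each site, so after positions 57, 79.
Linear molecule, 2 cuts → 3 fragments:
  1–57 → 57 bp
  58–79 → 22 bp
  80–215 → 136 bp
Sorted largest to smallest: 136, 57, 22 bp.

136, 57, 22 bp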